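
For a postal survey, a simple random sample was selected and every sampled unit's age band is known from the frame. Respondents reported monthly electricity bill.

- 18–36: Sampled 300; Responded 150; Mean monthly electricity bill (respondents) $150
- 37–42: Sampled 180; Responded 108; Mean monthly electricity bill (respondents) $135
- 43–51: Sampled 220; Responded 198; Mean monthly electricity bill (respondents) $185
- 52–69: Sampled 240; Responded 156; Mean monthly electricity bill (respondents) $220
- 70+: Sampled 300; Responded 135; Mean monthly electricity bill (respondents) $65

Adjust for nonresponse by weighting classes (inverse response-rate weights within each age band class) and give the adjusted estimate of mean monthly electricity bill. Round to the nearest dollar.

Response rates by class: 18–36 150/300 = 50%, 37–42 108/180 = 60%, 43–51 198/220 = 90%, 52–69 156/240 = 65%, 70+ 135/300 = 45%.
Each respondent's weight = sampled/responded in their class; summing within a class gives n_sampled, so:
  18–36: 300 × 150 = 45,000
  37–42: 180 × 135 = 24,300
  43–51: 220 × 185 = 40,700
  52–69: 240 × 220 = 52,800
  70+: 300 × 65 = 19,500
Adjusted estimate = 182,300 / 1,240 = 147.016 → $147.

$147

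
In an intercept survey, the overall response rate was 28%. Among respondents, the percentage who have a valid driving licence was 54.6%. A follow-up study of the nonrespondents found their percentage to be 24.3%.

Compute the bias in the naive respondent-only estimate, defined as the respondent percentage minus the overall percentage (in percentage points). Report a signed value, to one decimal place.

Nonresponse fraction = 1 − 0.28 = 0.72.
Bias = (nonresponse fraction) × (respondent percentage − nonrespondent percentage)
     = 0.72 × (54.6 − 24.3) = 0.72 × 30.3 = 21.816.

+21.8 percentage points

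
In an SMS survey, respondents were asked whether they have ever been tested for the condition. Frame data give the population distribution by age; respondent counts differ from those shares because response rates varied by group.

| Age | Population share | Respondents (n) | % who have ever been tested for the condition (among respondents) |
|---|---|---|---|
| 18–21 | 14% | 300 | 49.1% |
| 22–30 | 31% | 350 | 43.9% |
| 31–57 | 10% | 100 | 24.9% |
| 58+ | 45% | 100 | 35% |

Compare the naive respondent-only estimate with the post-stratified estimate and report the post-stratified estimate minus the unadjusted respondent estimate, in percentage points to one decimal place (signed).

Naive respondent-only estimate (weights = respondent counts):
  (300/850)×49.1 + (350/850)×43.9 + (100/850)×24.9 + (100/850)×35 = 42.4529%
Post-stratified estimate weights by population shares:
  0.14×49.1 + 0.31×43.9 + 0.1×24.9 + 0.45×35 = 38.723%
Difference = 38.723 − 42.4529 = -3.7299 pp.

-3.7 percentage points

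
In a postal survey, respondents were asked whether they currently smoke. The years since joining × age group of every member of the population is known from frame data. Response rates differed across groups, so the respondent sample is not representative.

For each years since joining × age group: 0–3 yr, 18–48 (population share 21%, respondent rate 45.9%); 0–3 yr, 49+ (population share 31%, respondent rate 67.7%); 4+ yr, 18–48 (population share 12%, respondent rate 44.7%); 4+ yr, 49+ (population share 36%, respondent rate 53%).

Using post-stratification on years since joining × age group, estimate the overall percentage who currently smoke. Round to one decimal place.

55.1%

Post-stratification weights by population share, not respondent share:
  0–3 yr, 18–48: 0.21 × 45.9 = 9.639
  0–3 yr, 49+: 0.31 × 67.7 = 20.987
  4+ yr, 18–48: 0.12 × 44.7 = 5.364
  4+ yr, 49+: 0.36 × 53 = 19.08
Post-stratified estimate = 55.07 → 55.1%.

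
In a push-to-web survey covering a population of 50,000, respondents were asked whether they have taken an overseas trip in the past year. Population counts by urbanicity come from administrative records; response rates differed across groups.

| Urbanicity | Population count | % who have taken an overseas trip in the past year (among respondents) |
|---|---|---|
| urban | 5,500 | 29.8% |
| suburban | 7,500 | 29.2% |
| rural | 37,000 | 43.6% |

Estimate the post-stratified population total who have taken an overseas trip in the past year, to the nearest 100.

Apply each group's respondent rate to its population count:
  urban: 5,500 × 29.8% = 1639
  suburban: 7,500 × 29.2% = 2190
  rural: 37,000 × 43.6% = 16,132
Estimated total = 19,961 → 20,000.

20,000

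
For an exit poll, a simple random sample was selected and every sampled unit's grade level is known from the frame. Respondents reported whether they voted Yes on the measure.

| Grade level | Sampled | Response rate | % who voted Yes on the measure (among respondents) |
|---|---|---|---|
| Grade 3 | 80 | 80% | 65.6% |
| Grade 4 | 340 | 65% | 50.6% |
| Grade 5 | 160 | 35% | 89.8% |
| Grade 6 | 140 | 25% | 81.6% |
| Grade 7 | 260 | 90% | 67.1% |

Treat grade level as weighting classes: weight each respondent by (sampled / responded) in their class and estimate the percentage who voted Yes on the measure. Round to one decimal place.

67.0%

Weighting each respondent by the inverse class response rate inflates each class back to its sampled size, so the class weight is n_sampled:
  Grade 3: 80 × 65.6 = 5248
  Grade 4: 340 × 50.6 = 17,204
  Grade 5: 160 × 89.8 = 14,368
  Grade 6: 140 × 81.6 = 11,424
  Grade 7: 260 × 67.1 = 17,446
Adjusted estimate = 65,690 / 980 = 67.0306 → 67.0%.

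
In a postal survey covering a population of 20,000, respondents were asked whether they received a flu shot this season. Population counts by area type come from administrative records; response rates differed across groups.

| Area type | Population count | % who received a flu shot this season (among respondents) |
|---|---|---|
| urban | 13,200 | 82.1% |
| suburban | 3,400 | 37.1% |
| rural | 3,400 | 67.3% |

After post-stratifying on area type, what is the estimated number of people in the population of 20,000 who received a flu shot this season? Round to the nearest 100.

Estimated count per cell = population count × respondent percentage:
  urban: 13,200 × 82.1% = 10837.2
  suburban: 3,400 × 37.1% = 1261.4
  rural: 3,400 × 67.3% = 2288.2
Estimated total = 14386.8 → 14,400.

14,400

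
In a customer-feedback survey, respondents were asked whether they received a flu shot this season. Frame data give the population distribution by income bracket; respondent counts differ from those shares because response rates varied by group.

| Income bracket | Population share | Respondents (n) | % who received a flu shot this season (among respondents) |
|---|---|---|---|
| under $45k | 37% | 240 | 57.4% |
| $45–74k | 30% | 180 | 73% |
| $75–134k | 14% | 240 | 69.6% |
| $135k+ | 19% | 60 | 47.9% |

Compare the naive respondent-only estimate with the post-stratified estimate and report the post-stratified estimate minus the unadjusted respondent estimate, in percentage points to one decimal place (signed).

-2.6 percentage points

Unadjusted (pooled respondent) estimate weights by respondent counts:
  (240/720)×57.4 + (180/720)×73 + (240/720)×69.6 + (60/720)×47.9 = 64.575%
Reweighting by population income bracket shares:
  0.37×57.4 + 0.3×73 + 0.14×69.6 + 0.19×47.9 = 61.983%
Difference = 61.983 − 64.575 = -2.592 pp.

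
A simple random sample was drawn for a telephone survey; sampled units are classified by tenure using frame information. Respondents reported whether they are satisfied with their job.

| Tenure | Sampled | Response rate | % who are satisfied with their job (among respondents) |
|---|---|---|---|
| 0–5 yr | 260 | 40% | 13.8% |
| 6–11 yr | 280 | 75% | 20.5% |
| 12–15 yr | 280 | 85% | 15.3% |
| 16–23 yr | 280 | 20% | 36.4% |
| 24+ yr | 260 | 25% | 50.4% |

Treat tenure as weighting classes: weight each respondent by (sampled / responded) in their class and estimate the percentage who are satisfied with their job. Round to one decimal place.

27.1%

Each respondent's weight = sampled/responded in their class; summing within a class gives n_sampled, so:
  0–5 yr: 260 × 13.8 = 3588
  6–11 yr: 280 × 20.5 = 5740
  12–15 yr: 280 × 15.3 = 4284
  16–23 yr: 280 × 36.4 = 10,192
  24+ yr: 260 × 50.4 = 13,104
Adjusted estimate = 36,908 / 1,360 = 27.1382 → 27.1%.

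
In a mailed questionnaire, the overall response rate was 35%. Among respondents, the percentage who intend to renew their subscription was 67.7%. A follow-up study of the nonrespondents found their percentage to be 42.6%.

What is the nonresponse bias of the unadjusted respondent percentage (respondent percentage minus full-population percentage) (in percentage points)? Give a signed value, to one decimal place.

Nonresponse fraction = 1 − 0.35 = 0.65.
Bias = (nonresponse fraction) × (respondent percentage − nonrespondent percentage)
     = 0.65 × (67.7 − 42.6) = 0.65 × 25.1 = 16.315.

+16.3 percentage points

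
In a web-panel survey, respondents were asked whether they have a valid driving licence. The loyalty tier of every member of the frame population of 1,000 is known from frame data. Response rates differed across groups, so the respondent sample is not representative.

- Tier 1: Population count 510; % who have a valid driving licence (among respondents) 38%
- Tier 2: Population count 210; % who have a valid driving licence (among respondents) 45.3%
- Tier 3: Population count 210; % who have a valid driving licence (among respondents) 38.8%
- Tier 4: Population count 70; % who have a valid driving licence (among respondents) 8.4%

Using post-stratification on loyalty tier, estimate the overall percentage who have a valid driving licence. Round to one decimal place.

Post-stratification weights by population share, not respondent share:
  Tier 1: (510/1,000) × 38 = 19.38
  Tier 2: (210/1,000) × 45.3 = 9.513
  Tier 3: (210/1,000) × 38.8 = 8.148
  Tier 4: (70/1,000) × 8.4 = 0.588
Post-stratified estimate = 37.629 → 37.6%.

37.6%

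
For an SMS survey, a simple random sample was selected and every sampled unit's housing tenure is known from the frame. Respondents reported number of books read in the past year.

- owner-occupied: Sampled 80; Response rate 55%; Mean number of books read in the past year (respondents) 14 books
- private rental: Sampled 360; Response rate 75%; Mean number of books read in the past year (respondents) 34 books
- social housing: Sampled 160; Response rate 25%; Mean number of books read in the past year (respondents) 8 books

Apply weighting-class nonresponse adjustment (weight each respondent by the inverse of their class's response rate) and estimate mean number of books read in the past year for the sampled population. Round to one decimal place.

With weight = n_sampled/n_responded per class, the weighted class total is n_sampled:
  owner-occupied: 80 × 14 = 1120
  private rental: 360 × 34 = 12,240
  social housing: 160 × 8 = 1280
Adjusted estimate = 14,640 / 600 = 24.4 → 24.4.

24.4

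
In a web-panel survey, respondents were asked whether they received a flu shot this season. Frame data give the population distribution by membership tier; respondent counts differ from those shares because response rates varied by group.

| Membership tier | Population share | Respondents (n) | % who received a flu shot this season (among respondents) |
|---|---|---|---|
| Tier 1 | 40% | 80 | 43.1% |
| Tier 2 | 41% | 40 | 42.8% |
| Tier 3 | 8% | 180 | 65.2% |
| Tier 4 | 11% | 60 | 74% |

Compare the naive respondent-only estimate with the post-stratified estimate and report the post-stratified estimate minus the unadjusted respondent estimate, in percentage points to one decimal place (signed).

-11.1 percentage points

Unadjusted (pooled respondent) estimate weights by respondent counts:
  (80/360)×43.1 + (40/360)×42.8 + (180/360)×65.2 + (60/360)×74 = 59.2667%
Post-stratified estimate weights by population shares:
  0.4×43.1 + 0.41×42.8 + 0.08×65.2 + 0.11×74 = 48.144%
Difference = 48.144 − 59.2667 = -11.1227 pp.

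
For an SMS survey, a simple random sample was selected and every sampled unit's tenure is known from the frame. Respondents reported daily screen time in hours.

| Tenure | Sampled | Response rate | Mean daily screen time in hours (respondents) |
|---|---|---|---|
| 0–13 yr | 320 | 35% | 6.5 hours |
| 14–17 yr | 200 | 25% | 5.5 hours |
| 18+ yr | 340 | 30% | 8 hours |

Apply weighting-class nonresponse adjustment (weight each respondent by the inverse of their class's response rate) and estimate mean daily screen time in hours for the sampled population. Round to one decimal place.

Inverse-response-rate weighting restores each class to its sampled count, so class totals weight by n_sampled:
  0–13 yr: 320 × 6.5 = 2080
  14–17 yr: 200 × 5.5 = 1100
  18+ yr: 340 × 8 = 2720
Adjusted estimate = 5900 / 860 = 6.86046 → 6.9.

6.9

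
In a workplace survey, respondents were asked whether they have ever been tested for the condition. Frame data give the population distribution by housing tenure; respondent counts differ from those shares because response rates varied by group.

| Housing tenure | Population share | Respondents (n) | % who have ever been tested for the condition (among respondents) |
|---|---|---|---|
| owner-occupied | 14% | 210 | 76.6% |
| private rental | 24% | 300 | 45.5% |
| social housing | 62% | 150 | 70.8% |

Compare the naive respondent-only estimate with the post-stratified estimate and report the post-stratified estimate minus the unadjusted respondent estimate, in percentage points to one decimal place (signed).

Naive respondent-only estimate (weights = respondent counts):
  (210/660)×76.6 + (300/660)×45.5 + (150/660)×70.8 = 61.1455%
Post-stratified estimate weights by population shares:
  0.14×76.6 + 0.24×45.5 + 0.62×70.8 = 65.54%
Difference = 65.54 − 61.1455 = 4.3945 pp.

+4.4 percentage points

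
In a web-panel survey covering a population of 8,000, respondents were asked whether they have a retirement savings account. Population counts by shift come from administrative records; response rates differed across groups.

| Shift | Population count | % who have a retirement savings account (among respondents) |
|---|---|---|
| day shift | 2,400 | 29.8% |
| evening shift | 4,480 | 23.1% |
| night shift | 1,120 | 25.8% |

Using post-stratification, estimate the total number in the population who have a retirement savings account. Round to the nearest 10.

2,040

Estimated count per cell = population count × respondent percentage:
  day shift: 2,400 × 29.8% = 715.2
  evening shift: 4,480 × 23.1% = 1034.88
  night shift: 1,120 × 25.8% = 288.96
Estimated total = 2039.04 → 2,040.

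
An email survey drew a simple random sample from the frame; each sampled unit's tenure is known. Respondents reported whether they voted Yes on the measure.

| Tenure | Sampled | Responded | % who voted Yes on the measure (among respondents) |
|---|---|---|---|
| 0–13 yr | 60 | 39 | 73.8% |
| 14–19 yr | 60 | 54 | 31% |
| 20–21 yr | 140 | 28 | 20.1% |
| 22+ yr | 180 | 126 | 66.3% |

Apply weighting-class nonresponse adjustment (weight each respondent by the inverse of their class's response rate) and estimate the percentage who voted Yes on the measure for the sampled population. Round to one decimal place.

47.8%

Class response rates: 0–13 yr 39/60 = 65%, 14–19 yr 54/60 = 90%, 20–21 yr 28/140 = 20%, 22+ yr 126/180 = 70%.
Inverse-response-rate weighting restores each class to its sampled count, so class totals weight by n_sampled:
  0–13 yr: 60 × 73.8 = 4428
  14–19 yr: 60 × 31 = 1860
  20–21 yr: 140 × 20.1 = 2814
  22+ yr: 180 × 66.3 = 11,934
Adjusted estimate = 21,036 / 440 = 47.8091 → 47.8%.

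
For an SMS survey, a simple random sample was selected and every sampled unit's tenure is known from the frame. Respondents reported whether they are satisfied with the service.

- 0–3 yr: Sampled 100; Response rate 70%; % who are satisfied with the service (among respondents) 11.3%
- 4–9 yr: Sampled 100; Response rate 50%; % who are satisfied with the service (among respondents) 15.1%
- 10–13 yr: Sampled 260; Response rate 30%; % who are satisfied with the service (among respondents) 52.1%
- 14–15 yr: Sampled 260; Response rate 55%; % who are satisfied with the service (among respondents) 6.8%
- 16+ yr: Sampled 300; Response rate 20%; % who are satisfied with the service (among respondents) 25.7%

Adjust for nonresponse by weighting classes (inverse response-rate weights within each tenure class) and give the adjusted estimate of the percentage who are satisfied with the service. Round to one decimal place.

Each respondent's weight = sampled/responded in their class; summing within a class gives n_sampled, so:
  0–3 yr: 100 × 11.3 = 1130
  4–9 yr: 100 × 15.1 = 1510
  10–13 yr: 260 × 52.1 = 13,546
  14–15 yr: 260 × 6.8 = 1768
  16+ yr: 300 × 25.7 = 7710
Adjusted estimate = 25,664 / 1,020 = 25.1608 → 25.2%.

25.2%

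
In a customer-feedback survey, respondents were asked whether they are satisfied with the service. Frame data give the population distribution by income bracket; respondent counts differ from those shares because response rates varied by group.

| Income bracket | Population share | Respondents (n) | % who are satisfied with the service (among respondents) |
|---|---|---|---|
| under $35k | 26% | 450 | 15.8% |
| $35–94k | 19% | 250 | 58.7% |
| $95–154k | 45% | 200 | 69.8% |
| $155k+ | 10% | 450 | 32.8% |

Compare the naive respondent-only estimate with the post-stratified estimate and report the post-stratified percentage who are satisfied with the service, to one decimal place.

50.0%

Unadjusted (pooled respondent) estimate weights by respondent counts:
  (450/1350)×15.8 + (250/1350)×58.7 + (200/1350)×69.8 + (450/1350)×32.8 = 37.4111%
Reweighting by population income bracket shares:
  0.26×15.8 + 0.19×58.7 + 0.45×69.8 + 0.1×32.8 = 49.951%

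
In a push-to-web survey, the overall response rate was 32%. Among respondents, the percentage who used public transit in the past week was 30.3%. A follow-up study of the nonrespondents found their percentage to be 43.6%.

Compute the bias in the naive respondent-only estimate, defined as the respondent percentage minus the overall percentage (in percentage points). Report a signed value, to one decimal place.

Nonresponse fraction = 1 − 0.32 = 0.68.
Bias = (nonresponse fraction) × (respondent percentage − nonrespondent percentage)
     = 0.68 × (30.3 − 43.6) = 0.68 × -13.3 = -9.044.

-9.0 percentage points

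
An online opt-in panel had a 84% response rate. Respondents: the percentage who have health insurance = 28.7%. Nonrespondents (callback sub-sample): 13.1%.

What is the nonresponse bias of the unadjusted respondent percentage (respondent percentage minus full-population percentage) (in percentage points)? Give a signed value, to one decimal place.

Nonresponse fraction = 1 − 0.84 = 0.16.
Bias = (nonresponse fraction) × (respondent percentage − nonrespondent percentage)
     = 0.16 × (28.7 − 13.1) = 0.16 × 15.6 = 2.496.

+2.5 percentage points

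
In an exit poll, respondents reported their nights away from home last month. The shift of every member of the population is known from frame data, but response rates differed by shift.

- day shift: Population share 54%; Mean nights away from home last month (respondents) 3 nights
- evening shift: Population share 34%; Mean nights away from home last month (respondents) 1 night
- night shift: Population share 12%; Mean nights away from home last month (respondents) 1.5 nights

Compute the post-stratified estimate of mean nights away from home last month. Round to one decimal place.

2.1

Each cell contributes population-share × respondent value:
  day shift: 0.54 × 3 = 1.62
  evening shift: 0.34 × 1 = 0.34
  night shift: 0.12 × 1.5 = 0.18
Post-stratified estimate = 2.14 → 2.1.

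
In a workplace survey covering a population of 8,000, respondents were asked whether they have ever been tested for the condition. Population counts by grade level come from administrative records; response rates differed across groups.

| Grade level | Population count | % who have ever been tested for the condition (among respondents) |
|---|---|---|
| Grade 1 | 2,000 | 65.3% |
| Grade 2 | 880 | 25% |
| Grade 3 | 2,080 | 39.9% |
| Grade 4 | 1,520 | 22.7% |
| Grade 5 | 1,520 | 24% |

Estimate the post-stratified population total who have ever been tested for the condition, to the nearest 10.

Apply each group's respondent rate to its population count:
  Grade 1: 2,000 × 65.3% = 1306
  Grade 2: 880 × 25% = 220
  Grade 3: 2,080 × 39.9% = 829.92
  Grade 4: 1,520 × 22.7% = 345.04
  Grade 5: 1,520 × 24% = 364.8
Estimated total = 3065.76 → 3,070.

3,070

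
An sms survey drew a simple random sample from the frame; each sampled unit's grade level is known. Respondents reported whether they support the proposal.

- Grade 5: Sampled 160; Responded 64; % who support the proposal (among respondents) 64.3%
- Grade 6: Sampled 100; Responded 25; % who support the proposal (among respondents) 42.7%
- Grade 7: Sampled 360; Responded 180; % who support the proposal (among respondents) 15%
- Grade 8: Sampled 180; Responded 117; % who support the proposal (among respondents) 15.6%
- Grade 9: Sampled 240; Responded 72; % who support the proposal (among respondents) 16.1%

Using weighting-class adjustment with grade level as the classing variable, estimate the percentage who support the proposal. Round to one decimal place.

Response rates by class: Grade 5 64/160 = 40%, Grade 6 25/100 = 25%, Grade 7 180/360 = 50%, Grade 8 117/180 = 65%, Grade 9 72/240 = 30%.
Inverse-response-rate weighting restores each class to its sampled count, so class totals weight by n_sampled:
  Grade 5: 160 × 64.3 = 10,288
  Grade 6: 100 × 42.7 = 4270
  Grade 7: 360 × 15 = 5400
  Grade 8: 180 × 15.6 = 2808
  Grade 9: 240 × 16.1 = 3864
Adjusted estimate = 26,630 / 1,040 = 25.6058 → 25.6%.

25.6%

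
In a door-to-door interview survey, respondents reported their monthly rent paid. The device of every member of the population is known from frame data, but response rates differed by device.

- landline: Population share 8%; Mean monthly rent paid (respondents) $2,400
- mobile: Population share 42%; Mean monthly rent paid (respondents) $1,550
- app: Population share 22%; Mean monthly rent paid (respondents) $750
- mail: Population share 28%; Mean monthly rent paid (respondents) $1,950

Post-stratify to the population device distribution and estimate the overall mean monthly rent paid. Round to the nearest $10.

$1,550

Reweight to the known device distribution:
  landline: 0.08 × 2400 = 192
  mobile: 0.42 × 1550 = 651
  app: 0.22 × 750 = 165
  mail: 0.28 × 1950 = 546
Post-stratified estimate = 1554 → $1,550.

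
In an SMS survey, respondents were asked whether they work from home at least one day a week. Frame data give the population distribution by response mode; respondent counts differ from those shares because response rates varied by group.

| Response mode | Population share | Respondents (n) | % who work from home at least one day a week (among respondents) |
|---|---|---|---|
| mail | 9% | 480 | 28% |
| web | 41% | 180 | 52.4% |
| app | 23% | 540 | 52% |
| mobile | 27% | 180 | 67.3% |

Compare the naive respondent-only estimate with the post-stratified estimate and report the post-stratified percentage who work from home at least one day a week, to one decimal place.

54.1%

Without adjustment, the pooled respondent share is:
  (480/1380)×28 + (180/1380)×52.4 + (540/1380)×52 + (180/1380)×67.3 = 45.7%
Post-stratifying to population shares instead:
  0.09×28 + 0.41×52.4 + 0.23×52 + 0.27×67.3 = 54.135%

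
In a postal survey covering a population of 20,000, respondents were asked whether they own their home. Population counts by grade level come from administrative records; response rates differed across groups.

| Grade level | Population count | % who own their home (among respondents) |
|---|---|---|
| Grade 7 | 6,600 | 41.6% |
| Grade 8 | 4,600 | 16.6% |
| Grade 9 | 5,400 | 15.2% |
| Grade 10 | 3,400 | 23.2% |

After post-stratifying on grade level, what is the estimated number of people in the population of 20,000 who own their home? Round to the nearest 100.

5,100

Estimated count per cell = population count × respondent percentage:
  Grade 7: 6,600 × 41.6% = 2745.6
  Grade 8: 4,600 × 16.6% = 763.6
  Grade 9: 5,400 × 15.2% = 820.8
  Grade 10: 3,400 × 23.2% = 788.8
Estimated total = 5118.8 → 5,100.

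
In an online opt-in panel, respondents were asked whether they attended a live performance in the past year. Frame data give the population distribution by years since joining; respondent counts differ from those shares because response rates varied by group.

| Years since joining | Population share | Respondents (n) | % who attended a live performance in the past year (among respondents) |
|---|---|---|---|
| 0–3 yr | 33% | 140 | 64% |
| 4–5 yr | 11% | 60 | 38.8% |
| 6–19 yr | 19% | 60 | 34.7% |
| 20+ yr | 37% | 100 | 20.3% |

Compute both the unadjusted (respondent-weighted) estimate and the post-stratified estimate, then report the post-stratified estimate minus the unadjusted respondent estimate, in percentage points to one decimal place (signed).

-3.3 percentage points

Naive respondent-only estimate (weights = respondent counts):
  (140/360)×64 + (60/360)×38.8 + (60/360)×34.7 + (100/360)×20.3 = 42.7778%
Post-stratifying to population shares instead:
  0.33×64 + 0.11×38.8 + 0.19×34.7 + 0.37×20.3 = 39.492%
Difference = 39.492 − 42.7778 = -3.2858 pp.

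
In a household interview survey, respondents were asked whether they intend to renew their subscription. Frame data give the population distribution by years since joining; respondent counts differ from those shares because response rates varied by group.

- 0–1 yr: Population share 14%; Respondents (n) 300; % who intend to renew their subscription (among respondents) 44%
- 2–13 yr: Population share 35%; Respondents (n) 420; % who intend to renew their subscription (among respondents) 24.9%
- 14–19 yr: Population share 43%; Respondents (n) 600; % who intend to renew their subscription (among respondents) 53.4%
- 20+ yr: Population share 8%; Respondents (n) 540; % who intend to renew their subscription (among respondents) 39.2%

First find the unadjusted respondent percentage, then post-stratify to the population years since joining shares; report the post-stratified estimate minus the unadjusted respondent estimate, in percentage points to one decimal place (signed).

-0.4 percentage points

Unadjusted (pooled respondent) estimate weights by respondent counts:
  (300/1860)×44 + (420/1860)×24.9 + (600/1860)×53.4 + (540/1860)×39.2 = 41.3258%
Reweighting by population years since joining shares:
  0.14×44 + 0.35×24.9 + 0.43×53.4 + 0.08×39.2 = 40.973%
Difference = 40.973 − 41.3258 = -0.3528 pp.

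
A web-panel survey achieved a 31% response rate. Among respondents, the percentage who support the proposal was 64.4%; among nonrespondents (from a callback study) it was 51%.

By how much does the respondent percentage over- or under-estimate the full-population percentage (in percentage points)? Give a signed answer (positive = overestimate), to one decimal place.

+9.2 percentage points

Nonresponse fraction = 1 − 0.31 = 0.69.
Bias = (nonresponse fraction) × (respondent percentage − nonrespondent percentage)
     = 0.69 × (64.4 − 51) = 0.69 × 13.4 = 9.246.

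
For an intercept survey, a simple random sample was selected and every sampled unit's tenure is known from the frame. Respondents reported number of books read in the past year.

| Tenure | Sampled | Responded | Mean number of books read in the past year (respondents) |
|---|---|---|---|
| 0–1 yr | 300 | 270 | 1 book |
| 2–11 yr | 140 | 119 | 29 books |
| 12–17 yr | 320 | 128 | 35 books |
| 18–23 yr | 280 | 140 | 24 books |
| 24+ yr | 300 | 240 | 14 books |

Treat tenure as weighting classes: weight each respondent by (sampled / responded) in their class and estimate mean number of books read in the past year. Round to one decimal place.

19.8

Class response rates: 0–1 yr 270/300 = 90%, 2–11 yr 119/140 = 85%, 12–17 yr 128/320 = 40%, 18–23 yr 140/280 = 50%, 24+ yr 240/300 = 80%.
Weighting each respondent by the inverse class response rate inflates each class back to its sampled size, so the class weight is n_sampled:
  0–1 yr: 300 × 1 = 300
  2–11 yr: 140 × 29 = 4060
  12–17 yr: 320 × 35 = 11,200
  18–23 yr: 280 × 24 = 6720
  24+ yr: 300 × 14 = 4200
Adjusted estimate = 26,480 / 1,340 = 19.7612 → 19.8.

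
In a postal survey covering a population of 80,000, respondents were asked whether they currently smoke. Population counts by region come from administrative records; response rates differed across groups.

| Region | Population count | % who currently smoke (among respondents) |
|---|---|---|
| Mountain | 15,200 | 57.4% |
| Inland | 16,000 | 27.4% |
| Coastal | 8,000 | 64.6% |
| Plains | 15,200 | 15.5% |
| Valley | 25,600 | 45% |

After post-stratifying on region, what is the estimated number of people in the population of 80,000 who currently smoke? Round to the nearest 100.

32,200

Estimated count per cell = population count × respondent percentage:
  Mountain: 15,200 × 57.4% = 8724.8
  Inland: 16,000 × 27.4% = 4384
  Coastal: 8,000 × 64.6% = 5168
  Plains: 15,200 × 15.5% = 2356
  Valley: 25,600 × 45% = 11,520
Estimated total = 32152.8 → 32,200.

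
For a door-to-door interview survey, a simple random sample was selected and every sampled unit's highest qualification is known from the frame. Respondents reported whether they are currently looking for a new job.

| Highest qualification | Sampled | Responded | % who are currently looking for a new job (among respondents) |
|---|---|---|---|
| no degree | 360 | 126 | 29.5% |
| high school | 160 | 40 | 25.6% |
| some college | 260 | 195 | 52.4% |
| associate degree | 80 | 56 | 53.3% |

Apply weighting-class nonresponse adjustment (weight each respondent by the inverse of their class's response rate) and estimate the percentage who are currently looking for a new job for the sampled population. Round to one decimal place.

Class response rates: no degree 126/360 = 35%, high school 40/160 = 25%, some college 195/260 = 75%, associate degree 56/80 = 70%.
Each respondent's weight = sampled/responded in their class; summing within a class gives n_sampled, so:
  no degree: 360 × 29.5 = 10,620
  high school: 160 × 25.6 = 4096
  some college: 260 × 52.4 = 13,624
  associate degree: 80 × 53.3 = 4264
Adjusted estimate = 32,604 / 860 = 37.9116 → 37.9%.

37.9%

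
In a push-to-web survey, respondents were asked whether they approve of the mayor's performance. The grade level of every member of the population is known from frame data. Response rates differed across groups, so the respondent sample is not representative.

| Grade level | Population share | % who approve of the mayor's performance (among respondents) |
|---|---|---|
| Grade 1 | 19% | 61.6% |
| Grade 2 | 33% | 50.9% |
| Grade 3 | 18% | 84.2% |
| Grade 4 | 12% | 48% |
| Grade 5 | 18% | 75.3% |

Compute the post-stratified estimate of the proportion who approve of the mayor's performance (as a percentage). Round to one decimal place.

63.0%

Each cell contributes population-share × respondent value:
  Grade 1: 0.19 × 61.6 = 11.704
  Grade 2: 0.33 × 50.9 = 16.797
  Grade 3: 0.18 × 84.2 = 15.156
  Grade 4: 0.12 × 48 = 5.76
  Grade 5: 0.18 × 75.3 = 13.554
Post-stratified estimate = 62.971 → 63.0%.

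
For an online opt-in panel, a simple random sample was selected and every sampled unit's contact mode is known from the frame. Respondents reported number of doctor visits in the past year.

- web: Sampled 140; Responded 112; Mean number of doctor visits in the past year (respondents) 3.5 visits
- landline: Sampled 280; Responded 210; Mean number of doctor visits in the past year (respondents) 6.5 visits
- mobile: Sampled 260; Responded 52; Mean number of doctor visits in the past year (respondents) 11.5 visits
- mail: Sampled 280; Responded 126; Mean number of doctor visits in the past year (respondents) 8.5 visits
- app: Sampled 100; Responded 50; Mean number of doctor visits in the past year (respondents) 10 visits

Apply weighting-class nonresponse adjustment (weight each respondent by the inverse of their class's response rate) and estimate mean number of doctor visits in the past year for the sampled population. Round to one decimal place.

8.2

Response rates by class: web 112/140 = 80%, landline 210/280 = 75%, mobile 52/260 = 20%, mail 126/280 = 45%, app 50/100 = 50%.
Inverse-response-rate weighting restores each class to its sampled count, so class totals weight by n_sampled:
  web: 140 × 3.5 = 490
  landline: 280 × 6.5 = 1820
  mobile: 260 × 11.5 = 2990
  mail: 280 × 8.5 = 2380
  app: 100 × 10 = 1000
Adjusted estimate = 8680 / 1,060 = 8.18868 → 8.2.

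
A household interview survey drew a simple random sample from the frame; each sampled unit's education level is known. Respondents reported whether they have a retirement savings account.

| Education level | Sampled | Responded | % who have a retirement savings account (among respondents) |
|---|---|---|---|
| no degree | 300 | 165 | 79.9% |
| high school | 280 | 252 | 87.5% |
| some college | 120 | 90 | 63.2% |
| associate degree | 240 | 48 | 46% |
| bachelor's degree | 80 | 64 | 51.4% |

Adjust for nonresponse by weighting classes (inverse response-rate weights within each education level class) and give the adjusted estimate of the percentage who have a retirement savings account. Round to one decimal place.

Response rates by class: no degree 165/300 = 55%, high school 252/280 = 90%, some college 90/120 = 75%, associate degree 48/240 = 20%, bachelor's degree 64/80 = 80%.
Inverse-response-rate weighting restores each class to its sampled count, so class totals weight by n_sampled:
  no degree: 300 × 79.9 = 23,970
  high school: 280 × 87.5 = 24,500
  some college: 120 × 63.2 = 7584
  associate degree: 240 × 46 = 11,040
  bachelor's degree: 80 × 51.4 = 4112
Adjusted estimate = 71,206 / 1,020 = 69.8098 → 69.8%.

69.8%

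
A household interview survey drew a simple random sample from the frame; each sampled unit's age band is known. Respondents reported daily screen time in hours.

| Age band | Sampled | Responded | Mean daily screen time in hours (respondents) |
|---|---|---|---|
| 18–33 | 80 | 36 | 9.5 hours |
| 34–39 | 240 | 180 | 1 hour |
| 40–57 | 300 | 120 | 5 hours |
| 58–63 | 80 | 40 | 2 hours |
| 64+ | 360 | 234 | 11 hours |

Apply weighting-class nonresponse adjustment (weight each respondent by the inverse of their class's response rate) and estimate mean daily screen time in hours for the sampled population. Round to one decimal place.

Class response rates: 18–33 36/80 = 45%, 34–39 180/240 = 75%, 40–57 120/300 = 40%, 58–63 40/80 = 50%, 64+ 234/360 = 65%.
With weight = n_sampled/n_responded per class, the weighted class total is n_sampled:
  18–33: 80 × 9.5 = 760
  34–39: 240 × 1 = 240
  40–57: 300 × 5 = 1500
  58–63: 80 × 2 = 160
  64+: 360 × 11 = 3960
Adjusted estimate = 6620 / 1,060 = 6.24528 → 6.2.

6.2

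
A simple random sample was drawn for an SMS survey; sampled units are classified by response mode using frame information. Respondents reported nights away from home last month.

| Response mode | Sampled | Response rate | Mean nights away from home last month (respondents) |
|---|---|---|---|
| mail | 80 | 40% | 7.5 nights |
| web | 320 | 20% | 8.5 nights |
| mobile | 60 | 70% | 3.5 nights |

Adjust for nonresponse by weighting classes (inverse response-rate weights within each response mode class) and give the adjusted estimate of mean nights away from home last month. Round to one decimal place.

Weighting each respondent by the inverse class response rate inflates each class back to its sampled size, so the class weight is n_sampled:
  mail: 80 × 7.5 = 600
  web: 320 × 8.5 = 2720
  mobile: 60 × 3.5 = 210
Adjusted estimate = 3530 / 460 = 7.67391 → 7.7.

7.7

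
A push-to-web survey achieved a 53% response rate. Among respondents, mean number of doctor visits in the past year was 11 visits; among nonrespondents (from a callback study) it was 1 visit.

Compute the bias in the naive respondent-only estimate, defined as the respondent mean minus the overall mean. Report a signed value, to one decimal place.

Nonresponse fraction = 1 − 0.53 = 0.47.
Bias = (nonresponse fraction) × (respondent mean − nonrespondent mean)
     = 0.47 × (11 − 1) = 0.47 × 10 = 4.7.

+4.7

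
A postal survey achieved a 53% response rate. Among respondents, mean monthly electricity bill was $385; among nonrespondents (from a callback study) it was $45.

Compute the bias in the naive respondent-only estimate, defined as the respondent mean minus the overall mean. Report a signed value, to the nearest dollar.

Nonresponse fraction = 1 − 0.53 = 0.47.
Bias = (nonresponse fraction) × (respondent mean − nonrespondent mean)
     = 0.47 × (385 − 45) = 0.47 × 340 = 159.8.

+$160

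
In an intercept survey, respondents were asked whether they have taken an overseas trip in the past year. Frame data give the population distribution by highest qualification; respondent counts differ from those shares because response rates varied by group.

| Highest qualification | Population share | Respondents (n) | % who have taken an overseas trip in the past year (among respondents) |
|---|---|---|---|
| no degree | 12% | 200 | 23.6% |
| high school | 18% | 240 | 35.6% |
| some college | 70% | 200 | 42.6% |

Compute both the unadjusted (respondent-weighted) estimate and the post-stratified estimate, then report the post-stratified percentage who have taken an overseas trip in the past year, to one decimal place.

39.1%

Without adjustment, the pooled respondent share is:
  (200/640)×23.6 + (240/640)×35.6 + (200/640)×42.6 = 34.0375%
Post-stratified estimate weights by population shares:
  0.12×23.6 + 0.18×35.6 + 0.7×42.6 = 39.06%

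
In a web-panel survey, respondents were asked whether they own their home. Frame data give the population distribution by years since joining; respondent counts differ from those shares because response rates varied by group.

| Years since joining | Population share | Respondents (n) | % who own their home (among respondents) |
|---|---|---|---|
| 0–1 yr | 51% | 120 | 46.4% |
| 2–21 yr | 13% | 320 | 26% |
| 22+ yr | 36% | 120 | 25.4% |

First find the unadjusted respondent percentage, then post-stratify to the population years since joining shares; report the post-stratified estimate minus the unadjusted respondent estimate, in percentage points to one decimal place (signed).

+5.9 percentage points

Without adjustment, the pooled respondent share is:
  (120/560)×46.4 + (320/560)×26 + (120/560)×25.4 = 30.2429%
Post-stratified estimate weights by population shares:
  0.51×46.4 + 0.13×26 + 0.36×25.4 = 36.188%
Difference = 36.188 − 30.2429 = 5.9451 pp.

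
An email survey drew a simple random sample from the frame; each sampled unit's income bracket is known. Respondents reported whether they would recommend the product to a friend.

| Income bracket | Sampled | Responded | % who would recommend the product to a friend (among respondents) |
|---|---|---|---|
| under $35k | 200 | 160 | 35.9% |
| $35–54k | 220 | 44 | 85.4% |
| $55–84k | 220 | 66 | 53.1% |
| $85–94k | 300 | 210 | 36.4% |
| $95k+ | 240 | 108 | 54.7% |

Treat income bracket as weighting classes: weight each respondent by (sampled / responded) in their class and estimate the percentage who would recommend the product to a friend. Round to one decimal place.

Class response rates: under $35k 160/200 = 80%, $35–54k 44/220 = 20%, $55–84k 66/220 = 30%, $85–94k 210/300 = 70%, $95k+ 108/240 = 45%.
Weighting each respondent by the inverse class response rate inflates each class back to its sampled size, so the class weight is n_sampled:
  under $35k: 200 × 35.9 = 7180
  $35–54k: 220 × 85.4 = 18,788
  $55–84k: 220 × 53.1 = 11,682
  $85–94k: 300 × 36.4 = 10,920
  $95k+: 240 × 54.7 = 13,128
Adjusted estimate = 61,698 / 1,180 = 52.2864 → 52.3%.

52.3%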